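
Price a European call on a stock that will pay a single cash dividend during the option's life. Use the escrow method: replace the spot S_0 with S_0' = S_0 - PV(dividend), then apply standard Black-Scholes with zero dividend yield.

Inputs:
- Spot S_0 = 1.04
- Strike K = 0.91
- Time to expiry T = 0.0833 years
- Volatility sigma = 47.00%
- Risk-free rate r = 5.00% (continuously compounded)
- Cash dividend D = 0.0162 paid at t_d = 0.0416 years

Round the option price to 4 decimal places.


Answer: Price = 0.1307

Derivation:
PV(D) = D * exp(-r * t_d) = 0.0162 * 0.99792216 = 0.01616634
S_0' = S_0 - PV(D) = 1.0400 - 0.01616634 = 1.02383366
d1 = (ln(S_0'/K) + (r + sigma^2/2)*T) / (sigma*sqrt(T)) = 0.96741665
d2 = d1 - sigma*sqrt(T) = 0.83176647
exp(-rT) = 0.99584366
N(d1) = 0.83333210; N(d2) = 0.79722961
C = S_0' * N(d1) - K * exp(-rT) * N(d2) = 1.02383366 * 0.83333210 - 0.9100 * 0.99584366 * 0.79722961 = 0.1307


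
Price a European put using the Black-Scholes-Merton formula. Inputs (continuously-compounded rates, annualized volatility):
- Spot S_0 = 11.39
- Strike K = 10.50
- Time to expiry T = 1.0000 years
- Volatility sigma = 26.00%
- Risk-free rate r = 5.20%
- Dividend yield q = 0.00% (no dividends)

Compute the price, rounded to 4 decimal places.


d1 = (ln(S/K) + (r - q + 0.5*sigma^2) * T) / (sigma * sqrt(T)) = 0.64292508
d2 = d1 - sigma * sqrt(T) = 0.38292508
exp(-rT) = 0.94932887; exp(-qT) = 1.00000000
P = K * exp(-rT) * N(-d2) - S_0 * exp(-qT) * N(-d1)
N(-d1) = 0.26013636; N(-d2) = 0.35088766
P = 10.5000 * 0.94932887 * 0.35088766 - 11.3900 * 1.00000000 * 0.26013636 = 0.5347

Answer: Price = 0.5347


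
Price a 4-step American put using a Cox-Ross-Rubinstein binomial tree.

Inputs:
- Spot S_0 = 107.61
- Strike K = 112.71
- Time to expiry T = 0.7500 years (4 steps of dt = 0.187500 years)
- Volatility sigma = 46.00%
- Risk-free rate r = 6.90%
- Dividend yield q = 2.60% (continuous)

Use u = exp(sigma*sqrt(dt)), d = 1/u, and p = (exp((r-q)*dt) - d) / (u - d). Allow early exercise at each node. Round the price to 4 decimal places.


dt = T/N = 0.187500
u = exp(sigma*sqrt(dt)) = 1.220409; d = 1/u = 0.819398
p = (exp((r-q)*dt) - d) / (u - d) = 0.470554
Discount per step: exp(-r*dt) = 0.987146
Stock lattice S(k, i) with i counting down-moves:
  k=0: S(0,0) = 107.6100
  k=1: S(1,0) = 131.3282; S(1,1) = 88.1754
  k=2: S(2,0) = 160.2741; S(2,1) = 107.6100; S(2,2) = 72.2507
  k=3: S(3,0) = 195.5999; S(3,1) = 131.3282; S(3,2) = 88.1754; S(3,3) = 59.2020
  k=4: S(4,0) = 238.7118; S(4,1) = 160.2741; S(4,2) = 107.6100; S(4,3) = 72.2507; S(4,4) = 48.5100
Terminal payoffs V(N, i) = max(K - S_T, 0):
  V(4,0) = 0.000000; V(4,1) = 0.000000; V(4,2) = 5.100000; V(4,3) = 40.459309; V(4,4) = 64.199988
Backward induction: V(k, i) = exp(-r*dt) * [p * V(k+1, i) + (1-p) * V(k+1, i+1)]; then take max(V_cont, immediate exercise) for American.
  V(3,0) = exp(-r*dt) * [p*0.000000 + (1-p)*0.000000] = 0.000000; exercise = 0.000000; V(3,0) = max -> 0.000000
  V(3,1) = exp(-r*dt) * [p*0.000000 + (1-p)*5.100000] = 2.665465; exercise = 0.000000; V(3,1) = max -> 2.665465
  V(3,2) = exp(-r*dt) * [p*5.100000 + (1-p)*40.459309] = 23.514640; exercise = 24.534624; V(3,2) = max -> 24.534624
  V(3,3) = exp(-r*dt) * [p*40.459309 + (1-p)*64.199988] = 52.347071; exercise = 53.507957; V(3,3) = max -> 53.507957
  V(2,0) = exp(-r*dt) * [p*0.000000 + (1-p)*2.665465] = 1.393079; exercise = 0.000000; V(2,0) = max -> 1.393079
  V(2,1) = exp(-r*dt) * [p*2.665465 + (1-p)*24.534624] = 14.060904; exercise = 5.100000; V(2,1) = max -> 14.060904
  V(2,2) = exp(-r*dt) * [p*24.534624 + (1-p)*53.507957] = 39.361880; exercise = 40.459309; V(2,2) = max -> 40.459309
  V(1,0) = exp(-r*dt) * [p*1.393079 + (1-p)*14.060904] = 7.995887; exercise = 0.000000; V(1,0) = max -> 7.995887
  V(1,1) = exp(-r*dt) * [p*14.060904 + (1-p)*40.459309] = 27.677030; exercise = 24.534624; V(1,1) = max -> 27.677030
  V(0,0) = exp(-r*dt) * [p*7.995887 + (1-p)*27.677030] = 18.179263; exercise = 5.100000; V(0,0) = max -> 18.179263

Answer: Price = V(0,0) = 18.1793


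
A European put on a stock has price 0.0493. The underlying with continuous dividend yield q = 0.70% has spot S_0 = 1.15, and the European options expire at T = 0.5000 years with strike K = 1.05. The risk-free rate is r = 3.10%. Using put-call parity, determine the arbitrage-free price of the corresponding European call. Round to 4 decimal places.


Answer: Call price = 0.1614

Derivation:
Put-call parity: C - P = S_0 * exp(-qT) - K * exp(-rT).
S_0 * exp(-qT) = 1.1500 * 0.99650612 = 1.14598204
K * exp(-rT) = 1.0500 * 0.98461951 = 1.03385048
C = P + S*exp(-qT) - K*exp(-rT)
C = 0.0493 + 1.14598204 - 1.03385048 = 0.1614


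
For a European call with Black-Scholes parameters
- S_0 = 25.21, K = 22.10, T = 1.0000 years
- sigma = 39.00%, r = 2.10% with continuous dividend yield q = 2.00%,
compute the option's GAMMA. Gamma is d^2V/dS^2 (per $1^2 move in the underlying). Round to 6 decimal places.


d1 = 0.5351618787; d2 = 0.1451618787
phi(d1) = 0.3457159996; exp(-qT) = 0.9801986733; exp(-rT) = 0.9792189646
Gamma = exp(-qT) * phi(d1) / (S * sigma * sqrt(T)) = 0.9801986733 * 0.3457159996 / (25.2100 * 0.3900 * 1.0000000000) = 0.034466

Answer: Gamma = 0.034466


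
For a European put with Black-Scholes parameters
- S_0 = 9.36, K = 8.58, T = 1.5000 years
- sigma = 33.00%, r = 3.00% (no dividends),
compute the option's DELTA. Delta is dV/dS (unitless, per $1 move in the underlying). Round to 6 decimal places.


Answer: Delta = -0.298503

Derivation:
d1 = 0.5287096855; d2 = 0.1245438779
phi(d1) = 0.3469045881; exp(-qT) = 1.0000000000; exp(-rT) = 0.9559974818
N(-d1) = 0.2985034287
Delta = -exp(-qT) * N(-d1) = -1.0000000000 * 0.2985034287 = -0.298503


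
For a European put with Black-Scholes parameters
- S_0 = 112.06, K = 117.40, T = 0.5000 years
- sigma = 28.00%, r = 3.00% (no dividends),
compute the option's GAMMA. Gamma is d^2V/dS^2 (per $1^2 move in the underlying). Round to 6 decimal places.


d1 = -0.0603690660; d2 = -0.2583589647
phi(d1) = 0.3982159849; exp(-qT) = 1.0000000000; exp(-rT) = 0.9851119396
Gamma = exp(-qT) * phi(d1) / (S * sigma * sqrt(T)) = 1.0000000000 * 0.3982159849 / (112.0600 * 0.2800 * 0.7071067812) = 0.017948

Answer: Gamma = 0.017948


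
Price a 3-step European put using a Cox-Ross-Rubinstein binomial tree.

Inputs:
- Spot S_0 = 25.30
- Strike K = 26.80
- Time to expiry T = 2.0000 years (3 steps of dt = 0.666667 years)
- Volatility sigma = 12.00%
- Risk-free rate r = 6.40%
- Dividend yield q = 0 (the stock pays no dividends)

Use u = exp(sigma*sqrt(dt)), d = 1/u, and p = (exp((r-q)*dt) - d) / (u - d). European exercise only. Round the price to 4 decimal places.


dt = T/N = 0.666667
u = exp(sigma*sqrt(dt)) = 1.102940; d = 1/u = 0.906667
p = (exp((r-q)*dt) - d) / (u - d) = 0.697613
Discount per step: exp(-r*dt) = 0.958231
Stock lattice S(k, i) with i counting down-moves:
  k=0: S(0,0) = 25.3000
  k=1: S(1,0) = 27.9044; S(1,1) = 22.9387
  k=2: S(2,0) = 30.7769; S(2,1) = 25.3000; S(2,2) = 20.7978
  k=3: S(3,0) = 33.9451; S(3,1) = 27.9044; S(3,2) = 22.9387; S(3,3) = 18.8566
Terminal payoffs V(N, i) = max(K - S_T, 0):
  V(3,0) = 0.000000; V(3,1) = 0.000000; V(3,2) = 3.861315; V(3,3) = 7.943350
Backward induction: V(k, i) = exp(-r*dt) * [p * V(k+1, i) + (1-p) * V(k+1, i+1)].
  V(2,0) = exp(-r*dt) * [p*0.000000 + (1-p)*0.000000] = 0.000000
  V(2,1) = exp(-r*dt) * [p*0.000000 + (1-p)*3.861315] = 1.118840
  V(2,2) = exp(-r*dt) * [p*3.861315 + (1-p)*7.943350] = 4.882826
  V(1,0) = exp(-r*dt) * [p*0.000000 + (1-p)*1.118840] = 0.324191
  V(1,1) = exp(-r*dt) * [p*1.118840 + (1-p)*4.882826] = 2.162745
  V(0,0) = exp(-r*dt) * [p*0.324191 + (1-p)*2.162745] = 0.843382

Answer: Price = V(0,0) = 0.8434


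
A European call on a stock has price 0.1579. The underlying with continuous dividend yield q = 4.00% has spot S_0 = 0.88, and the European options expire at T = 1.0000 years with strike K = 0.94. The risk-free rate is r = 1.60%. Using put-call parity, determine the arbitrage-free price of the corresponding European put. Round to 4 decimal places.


Answer: Put price = 0.2375

Derivation:
Put-call parity: C - P = S_0 * exp(-qT) - K * exp(-rT).
S_0 * exp(-qT) = 0.8800 * 0.96078944 = 0.84549471
K * exp(-rT) = 0.9400 * 0.98412732 = 0.92507968
P = C - S*exp(-qT) + K*exp(-rT)
P = 0.1579 - 0.84549471 + 0.92507968 = 0.2375


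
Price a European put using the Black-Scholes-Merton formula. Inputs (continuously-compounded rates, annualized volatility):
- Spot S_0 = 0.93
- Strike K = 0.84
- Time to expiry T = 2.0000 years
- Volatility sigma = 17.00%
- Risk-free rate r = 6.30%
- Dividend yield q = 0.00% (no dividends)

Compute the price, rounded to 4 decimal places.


Answer: Price = 0.0183

Derivation:
d1 = (ln(S/K) + (r - q + 0.5*sigma^2) * T) / (sigma * sqrt(T)) = 1.06765926
d2 = d1 - sigma * sqrt(T) = 0.82724295
exp(-rT) = 0.88161485; exp(-qT) = 1.00000000
P = K * exp(-rT) * N(-d2) - S_0 * exp(-qT) * N(-d1)
N(-d1) = 0.14283712; N(-d2) = 0.20404969
P = 0.8400 * 0.88161485 * 0.20404969 - 0.9300 * 1.00000000 * 0.14283712 = 0.0183


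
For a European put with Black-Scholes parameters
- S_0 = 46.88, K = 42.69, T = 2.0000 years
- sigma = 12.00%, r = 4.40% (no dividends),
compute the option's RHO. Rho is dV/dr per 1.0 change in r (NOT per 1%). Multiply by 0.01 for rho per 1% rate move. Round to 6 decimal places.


Answer: Rho = -12.683287

Derivation:
d1 = 1.1550969016; d2 = 0.9853912742
phi(d1) = 0.2047300577; exp(-qT) = 1.0000000000; exp(-rT) = 0.9157608767
N(-d2) = 0.1622159571
Rho = -K*T*exp(-rT)*N(-d2) = -42.6900 * 2.0000 * 0.9157608767 * 0.1622159571 = -12.683287


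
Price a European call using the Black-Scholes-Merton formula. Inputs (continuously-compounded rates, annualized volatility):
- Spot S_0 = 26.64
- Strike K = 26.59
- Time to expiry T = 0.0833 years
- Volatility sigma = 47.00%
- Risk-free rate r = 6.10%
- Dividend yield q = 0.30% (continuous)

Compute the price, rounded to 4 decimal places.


d1 = (ln(S/K) + (r - q + 0.5*sigma^2) * T) / (sigma * sqrt(T)) = 0.11729086
d2 = d1 - sigma * sqrt(T) = -0.01835932
exp(-rT) = 0.99493159; exp(-qT) = 0.99975013
C = S_0 * exp(-qT) * N(d1) - K * exp(-rT) * N(d2)
N(d1) = 0.54668522; N(d2) = 0.49267610
C = 26.6400 * 0.99975013 * 0.54668522 - 26.5900 * 0.99493159 * 0.49267610 = 1.5262

Answer: Price = 1.5262


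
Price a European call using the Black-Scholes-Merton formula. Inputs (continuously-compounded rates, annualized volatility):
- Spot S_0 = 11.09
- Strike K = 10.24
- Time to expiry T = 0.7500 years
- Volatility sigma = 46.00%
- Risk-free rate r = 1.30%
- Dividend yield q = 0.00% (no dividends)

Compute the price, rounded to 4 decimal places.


Answer: Price = 2.1922

Derivation:
d1 = (ln(S/K) + (r - q + 0.5*sigma^2) * T) / (sigma * sqrt(T)) = 0.42383078
d2 = d1 - sigma * sqrt(T) = 0.02545909
exp(-rT) = 0.99029738; exp(-qT) = 1.00000000
C = S_0 * exp(-qT) * N(d1) - K * exp(-rT) * N(d2)
N(d1) = 0.66415539; N(d2) = 0.51015561
C = 11.0900 * 1.00000000 * 0.66415539 - 10.2400 * 0.99029738 * 0.51015561 = 2.1922


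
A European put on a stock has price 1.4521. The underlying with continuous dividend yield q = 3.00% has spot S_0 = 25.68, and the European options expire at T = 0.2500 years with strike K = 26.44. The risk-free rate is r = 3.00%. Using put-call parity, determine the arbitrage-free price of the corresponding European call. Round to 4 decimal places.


Answer: Call price = 0.6978

Derivation:
Put-call parity: C - P = S_0 * exp(-qT) - K * exp(-rT).
S_0 * exp(-qT) = 25.6800 * 0.99252805 = 25.48812045
K * exp(-rT) = 26.4400 * 0.99252805 = 26.24244177
C = P + S*exp(-qT) - K*exp(-rT)
C = 1.4521 + 25.48812045 - 26.24244177 = 0.6978


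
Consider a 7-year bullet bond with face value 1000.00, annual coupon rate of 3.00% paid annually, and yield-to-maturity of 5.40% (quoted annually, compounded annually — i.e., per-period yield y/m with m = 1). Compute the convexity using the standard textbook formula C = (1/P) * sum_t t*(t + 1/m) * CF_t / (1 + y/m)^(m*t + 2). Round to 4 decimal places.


Answer: Convexity = 44.3645

Derivation:
Coupon per period c = face * coupon_rate / m = 30.000000
Periods per year m = 1; per-period yield y/m = 0.054000
Number of cashflows N = 7
Cashflows (t years, CF_t, discount factor 1/(1+y/m)^(m*t), PV):
  t = 1.0000: CF_t = 30.000000, DF = 0.948767, PV = 28.462998
  t = 2.0000: CF_t = 30.000000, DF = 0.900158, PV = 27.004742
  t = 3.0000: CF_t = 30.000000, DF = 0.854040, PV = 25.621197
  t = 4.0000: CF_t = 30.000000, DF = 0.810285, PV = 24.308536
  t = 5.0000: CF_t = 30.000000, DF = 0.768771, PV = 23.063128
  t = 6.0000: CF_t = 30.000000, DF = 0.729384, PV = 21.881525
  t = 7.0000: CF_t = 1030.000000, DF = 0.692015, PV = 712.775804
Price P = sum_t PV_t = 863.117930
Convexity numerator sum_t t*(t + 1/m) * CF_t / (1+y/m)^(m*t + 2):
  t = 1.0000: term = 51.242395
  t = 2.0000: term = 145.851218
  t = 3.0000: term = 276.757530
  t = 4.0000: term = 437.630503
  t = 5.0000: term = 622.813809
  t = 6.0000: term = 827.266919
  t = 7.0000: term = 35930.209860
Convexity = (1/P) * sum = 38291.772235 / 863.117930 = 44.364473


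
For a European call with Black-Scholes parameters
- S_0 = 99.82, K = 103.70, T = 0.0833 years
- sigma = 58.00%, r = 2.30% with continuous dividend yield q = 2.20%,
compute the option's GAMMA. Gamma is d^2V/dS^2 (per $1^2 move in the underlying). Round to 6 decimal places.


Answer: Gamma = 0.023587

Derivation:
d1 = -0.1436049326; d2 = -0.3110030210
phi(d1) = 0.3948498466; exp(-qT) = 0.9981690782; exp(-rT) = 0.9980859342
Gamma = exp(-qT) * phi(d1) / (S * sigma * sqrt(T)) = 0.9981690782 * 0.3948498466 / (99.8200 * 0.5800 * 0.2886173938) = 0.023587


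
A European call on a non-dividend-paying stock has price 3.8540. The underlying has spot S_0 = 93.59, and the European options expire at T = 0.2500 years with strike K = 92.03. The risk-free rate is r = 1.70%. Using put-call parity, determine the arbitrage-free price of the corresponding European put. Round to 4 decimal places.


Put-call parity: C - P = S_0 * exp(-qT) - K * exp(-rT).
S_0 * exp(-qT) = 93.5900 * 1.00000000 = 93.59000000
K * exp(-rT) = 92.0300 * 0.99575902 = 91.63970247
P = C - S*exp(-qT) + K*exp(-rT)
P = 3.8540 - 93.59000000 + 91.63970247 = 1.9037

Answer: Put price = 1.9037


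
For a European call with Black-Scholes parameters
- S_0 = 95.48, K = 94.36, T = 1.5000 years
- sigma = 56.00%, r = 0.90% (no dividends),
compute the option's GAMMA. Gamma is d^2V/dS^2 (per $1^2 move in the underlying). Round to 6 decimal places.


Answer: Gamma = 0.005668

Derivation:
d1 = 0.3798160525; d2 = -0.3060410755
phi(d1) = 0.3711798177; exp(-qT) = 1.0000000000; exp(-rT) = 0.9865907163
Gamma = exp(-qT) * phi(d1) / (S * sigma * sqrt(T)) = 1.0000000000 * 0.3711798177 / (95.4800 * 0.5600 * 1.2247448714) = 0.005668


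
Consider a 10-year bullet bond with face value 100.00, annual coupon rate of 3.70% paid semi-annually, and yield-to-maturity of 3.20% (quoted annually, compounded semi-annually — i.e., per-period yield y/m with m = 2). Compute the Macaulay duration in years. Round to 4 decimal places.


Coupon per period c = face * coupon_rate / m = 1.850000
Periods per year m = 2; per-period yield y/m = 0.016000
Number of cashflows N = 20
Cashflows (t years, CF_t, discount factor 1/(1+y/m)^(m*t), PV):
  t = 0.5000: CF_t = 1.850000, DF = 0.984252, PV = 1.820866
  t = 1.0000: CF_t = 1.850000, DF = 0.968752, PV = 1.792191
  t = 1.5000: CF_t = 1.850000, DF = 0.953496, PV = 1.763968
  t = 2.0000: CF_t = 1.850000, DF = 0.938480, PV = 1.736189
  t = 2.5000: CF_t = 1.850000, DF = 0.923701, PV = 1.708847
  t = 3.0000: CF_t = 1.850000, DF = 0.909155, PV = 1.681936
  t = 3.5000: CF_t = 1.850000, DF = 0.894837, PV = 1.655449
  t = 4.0000: CF_t = 1.850000, DF = 0.880745, PV = 1.629379
  t = 4.5000: CF_t = 1.850000, DF = 0.866875, PV = 1.603719
  t = 5.0000: CF_t = 1.850000, DF = 0.853224, PV = 1.578464
  t = 5.5000: CF_t = 1.850000, DF = 0.839787, PV = 1.553606
  t = 6.0000: CF_t = 1.850000, DF = 0.826562, PV = 1.529140
  t = 6.5000: CF_t = 1.850000, DF = 0.813545, PV = 1.505059
  t = 7.0000: CF_t = 1.850000, DF = 0.800734, PV = 1.481357
  t = 7.5000: CF_t = 1.850000, DF = 0.788124, PV = 1.458029
  t = 8.0000: CF_t = 1.850000, DF = 0.775712, PV = 1.435068
  t = 8.5000: CF_t = 1.850000, DF = 0.763496, PV = 1.412468
  t = 9.0000: CF_t = 1.850000, DF = 0.751473, PV = 1.390225
  t = 9.5000: CF_t = 1.850000, DF = 0.739639, PV = 1.368331
  t = 10.0000: CF_t = 101.850000, DF = 0.727991, PV = 74.145854
Price P = sum_t PV_t = 104.250145
Macaulay numerator sum_t t * PV_t:
  t * PV_t at t = 0.5000: 0.910433
  t * PV_t at t = 1.0000: 1.792191
  t * PV_t at t = 1.5000: 2.645951
  t * PV_t at t = 2.0000: 3.472377
  t * PV_t at t = 2.5000: 4.272118
  t * PV_t at t = 3.0000: 5.045808
  t * PV_t at t = 3.5000: 5.794071
  t * PV_t at t = 4.0000: 6.517515
  t * PV_t at t = 4.5000: 7.216737
  t * PV_t at t = 5.0000: 7.892319
  t * PV_t at t = 5.5000: 8.544834
  t * PV_t at t = 6.0000: 9.174840
  t * PV_t at t = 6.5000: 9.782883
  t * PV_t at t = 7.0000: 10.369501
  t * PV_t at t = 7.5000: 10.935216
  t * PV_t at t = 8.0000: 11.480542
  t * PV_t at t = 8.5000: 12.005980
  t * PV_t at t = 9.0000: 12.512022
  t * PV_t at t = 9.5000: 12.999148
  t * PV_t at t = 10.0000: 741.458545
Macaulay duration D = (sum_t t * PV_t) / P = 884.823032 / 104.250145 = 8.487499

Answer: Macaulay duration = 8.4875 years


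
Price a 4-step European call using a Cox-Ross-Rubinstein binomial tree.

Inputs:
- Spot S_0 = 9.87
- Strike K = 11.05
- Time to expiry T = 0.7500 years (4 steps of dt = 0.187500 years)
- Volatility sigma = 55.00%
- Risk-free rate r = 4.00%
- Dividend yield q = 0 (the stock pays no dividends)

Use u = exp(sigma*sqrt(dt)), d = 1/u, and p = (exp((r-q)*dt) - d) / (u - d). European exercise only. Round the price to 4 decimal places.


dt = T/N = 0.187500
u = exp(sigma*sqrt(dt)) = 1.268908; d = 1/u = 0.788079
p = (exp((r-q)*dt) - d) / (u - d) = 0.456397
Discount per step: exp(-r*dt) = 0.992528
Stock lattice S(k, i) with i counting down-moves:
  k=0: S(0,0) = 9.8700
  k=1: S(1,0) = 12.5241; S(1,1) = 7.7783
  k=2: S(2,0) = 15.8920; S(2,1) = 9.8700; S(2,2) = 6.1299
  k=3: S(3,0) = 20.1655; S(3,1) = 12.5241; S(3,2) = 7.7783; S(3,3) = 4.8309
  k=4: S(4,0) = 25.5881; S(4,1) = 15.8920; S(4,2) = 9.8700; S(4,3) = 6.1299; S(4,4) = 3.8071
Terminal payoffs V(N, i) = max(S_T - K, 0):
  V(4,0) = 14.538110; V(4,1) = 4.841968; V(4,2) = 0.000000; V(4,3) = 0.000000; V(4,4) = 0.000000
Backward induction: V(k, i) = exp(-r*dt) * [p * V(k+1, i) + (1-p) * V(k+1, i+1)].
  V(3,0) = exp(-r*dt) * [p*14.538110 + (1-p)*4.841968] = 9.198016
  V(3,1) = exp(-r*dt) * [p*4.841968 + (1-p)*0.000000] = 2.193349
  V(3,2) = exp(-r*dt) * [p*0.000000 + (1-p)*0.000000] = 0.000000
  V(3,3) = exp(-r*dt) * [p*0.000000 + (1-p)*0.000000] = 0.000000
  V(2,0) = exp(-r*dt) * [p*9.198016 + (1-p)*2.193349] = 5.349984
  V(2,1) = exp(-r*dt) * [p*2.193349 + (1-p)*0.000000] = 0.993559
  V(2,2) = exp(-r*dt) * [p*0.000000 + (1-p)*0.000000] = 0.000000
  V(1,0) = exp(-r*dt) * [p*5.349984 + (1-p)*0.993559] = 2.959540
  V(1,1) = exp(-r*dt) * [p*0.993559 + (1-p)*0.000000] = 0.450069
  V(0,0) = exp(-r*dt) * [p*2.959540 + (1-p)*0.450069] = 1.583464

Answer: Price = V(0,0) = 1.5835


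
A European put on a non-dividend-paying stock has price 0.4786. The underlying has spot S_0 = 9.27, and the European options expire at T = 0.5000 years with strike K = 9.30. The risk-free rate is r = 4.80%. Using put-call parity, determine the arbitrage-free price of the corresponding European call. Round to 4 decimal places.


Answer: Call price = 0.6691

Derivation:
Put-call parity: C - P = S_0 * exp(-qT) - K * exp(-rT).
S_0 * exp(-qT) = 9.2700 * 1.00000000 = 9.27000000
K * exp(-rT) = 9.3000 * 0.97628571 = 9.07945710
C = P + S*exp(-qT) - K*exp(-rT)
C = 0.4786 + 9.27000000 - 9.07945710 = 0.6691


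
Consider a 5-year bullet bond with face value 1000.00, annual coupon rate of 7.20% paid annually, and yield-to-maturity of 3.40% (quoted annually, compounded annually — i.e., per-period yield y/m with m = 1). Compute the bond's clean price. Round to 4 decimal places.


Answer: Price = 1172.0590

Derivation:
Coupon per period c = face * coupon_rate / m = 72.000000
Periods per year m = 1; per-period yield y/m = 0.034000
Number of cashflows N = 5
Cashflows (t years, CF_t, discount factor 1/(1+y/m)^(m*t), PV):
  t = 1.0000: CF_t = 72.000000, DF = 0.967118, PV = 69.632495
  t = 2.0000: CF_t = 72.000000, DF = 0.935317, PV = 67.342839
  t = 3.0000: CF_t = 72.000000, DF = 0.904562, PV = 65.128471
  t = 4.0000: CF_t = 72.000000, DF = 0.874818, PV = 62.986916
  t = 5.0000: CF_t = 1072.000000, DF = 0.846052, PV = 906.968266
Price P = sum_t PV_t = 1172.058986


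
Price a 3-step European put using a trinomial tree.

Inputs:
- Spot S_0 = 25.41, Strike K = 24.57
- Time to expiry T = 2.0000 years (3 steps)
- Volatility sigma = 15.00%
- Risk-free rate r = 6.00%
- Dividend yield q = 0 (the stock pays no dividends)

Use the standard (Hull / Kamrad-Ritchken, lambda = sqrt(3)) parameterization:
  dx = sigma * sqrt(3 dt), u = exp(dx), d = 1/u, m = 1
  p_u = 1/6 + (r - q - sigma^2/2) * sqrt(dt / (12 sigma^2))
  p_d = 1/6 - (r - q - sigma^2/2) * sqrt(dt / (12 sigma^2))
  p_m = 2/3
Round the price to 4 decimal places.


Answer: Price = V(0,0) = 0.5704

Derivation:
dt = T/N = 0.666667; dx = sigma*sqrt(3*dt) = 0.212132
u = exp(dx) = 1.236311; d = 1/u = 0.808858
p_u = 0.243270, p_m = 0.666667, p_d = 0.090063
Discount per step: exp(-r*dt) = 0.960789
Stock lattice S(k, j) with j the centered position index:
  k=0: S(0,+0) = 25.4100
  k=1: S(1,-1) = 20.5531; S(1,+0) = 25.4100; S(1,+1) = 31.4147
  k=2: S(2,-2) = 16.6245; S(2,-1) = 20.5531; S(2,+0) = 25.4100; S(2,+1) = 31.4147; S(2,+2) = 38.8383
  k=3: S(3,-3) = 13.4469; S(3,-2) = 16.6245; S(3,-1) = 20.5531; S(3,+0) = 25.4100; S(3,+1) = 31.4147; S(3,+2) = 38.8383; S(3,+3) = 48.0162
Terminal payoffs V(N, j) = max(K - S_T, 0):
  V(3,-3) = 11.123126; V(3,-2) = 7.945480; V(3,-1) = 4.016921; V(3,+0) = 0.000000; V(3,+1) = 0.000000; V(3,+2) = 0.000000; V(3,+3) = 0.000000
Backward induction: V(k, j) = exp(-r*dt) * [p_u * V(k+1, j+1) + p_m * V(k+1, j) + p_d * V(k+1, j-1)]
  V(2,-2) = exp(-r*dt) * [p_u*4.016921 + p_m*7.945480 + p_d*11.123126] = 6.990674
  V(2,-1) = exp(-r*dt) * [p_u*0.000000 + p_m*4.016921 + p_d*7.945480] = 3.260482
  V(2,+0) = exp(-r*dt) * [p_u*0.000000 + p_m*0.000000 + p_d*4.016921] = 0.347592
  V(2,+1) = exp(-r*dt) * [p_u*0.000000 + p_m*0.000000 + p_d*0.000000] = 0.000000
  V(2,+2) = exp(-r*dt) * [p_u*0.000000 + p_m*0.000000 + p_d*0.000000] = 0.000000
  V(1,-1) = exp(-r*dt) * [p_u*0.347592 + p_m*3.260482 + p_d*6.990674] = 2.774584
  V(1,+0) = exp(-r*dt) * [p_u*0.000000 + p_m*0.347592 + p_d*3.260482] = 0.504778
  V(1,+1) = exp(-r*dt) * [p_u*0.000000 + p_m*0.000000 + p_d*0.347592] = 0.030078
  V(0,+0) = exp(-r*dt) * [p_u*0.030078 + p_m*0.504778 + p_d*2.774584] = 0.570444


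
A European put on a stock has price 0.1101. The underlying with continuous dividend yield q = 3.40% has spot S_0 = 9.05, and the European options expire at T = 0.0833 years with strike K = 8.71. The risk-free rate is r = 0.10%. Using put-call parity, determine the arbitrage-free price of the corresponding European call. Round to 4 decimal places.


Answer: Call price = 0.4252

Derivation:
Put-call parity: C - P = S_0 * exp(-qT) - K * exp(-rT).
S_0 * exp(-qT) = 9.0500 * 0.99717181 = 9.02440485
K * exp(-rT) = 8.7100 * 0.99991670 = 8.70927449
C = P + S*exp(-qT) - K*exp(-rT)
C = 0.1101 + 9.02440485 - 8.70927449 = 0.4252


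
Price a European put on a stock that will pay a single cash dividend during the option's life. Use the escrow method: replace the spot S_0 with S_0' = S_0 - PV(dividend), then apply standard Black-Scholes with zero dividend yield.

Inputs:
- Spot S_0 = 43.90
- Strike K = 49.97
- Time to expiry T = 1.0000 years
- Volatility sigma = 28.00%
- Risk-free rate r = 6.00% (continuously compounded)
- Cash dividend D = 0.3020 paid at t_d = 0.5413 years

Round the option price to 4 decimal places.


PV(D) = D * exp(-r * t_d) = 0.3020 * 0.96804375 = 0.29234921
S_0' = S_0 - PV(D) = 43.9000 - 0.29234921 = 43.60765079
d1 = (ln(S_0'/K) + (r + sigma^2/2)*T) / (sigma*sqrt(T)) = -0.13210791
d2 = d1 - sigma*sqrt(T) = -0.41210791
exp(-rT) = 0.94176453
N(-d1) = 0.55255053; N(-d2) = 0.65986983
P = K * exp(-rT) * N(-d2) - S_0' * N(-d1) = 49.9700 * 0.94176453 * 0.65986983 - 43.60765079 * 0.55255053 = 6.9580

Answer: Price = 6.9580


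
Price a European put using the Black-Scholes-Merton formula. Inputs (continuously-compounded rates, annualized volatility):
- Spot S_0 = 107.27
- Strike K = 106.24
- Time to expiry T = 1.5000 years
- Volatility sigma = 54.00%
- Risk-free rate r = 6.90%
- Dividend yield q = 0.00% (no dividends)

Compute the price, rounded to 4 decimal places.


d1 = (ln(S/K) + (r - q + 0.5*sigma^2) * T) / (sigma * sqrt(T)) = 0.50176487
d2 = d1 - sigma * sqrt(T) = -0.15959736
exp(-rT) = 0.90167602; exp(-qT) = 1.00000000
P = K * exp(-rT) * N(-d2) - S_0 * exp(-qT) * N(-d1)
N(-d1) = 0.30791646; N(-d2) = 0.56340087
P = 106.2400 * 0.90167602 * 0.56340087 - 107.2700 * 1.00000000 * 0.30791646 = 20.9403

Answer: Price = 20.9403


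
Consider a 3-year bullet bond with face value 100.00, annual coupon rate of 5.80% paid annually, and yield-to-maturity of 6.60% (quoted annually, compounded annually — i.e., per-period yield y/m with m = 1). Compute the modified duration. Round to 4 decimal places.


Coupon per period c = face * coupon_rate / m = 5.800000
Periods per year m = 1; per-period yield y/m = 0.066000
Number of cashflows N = 3
Cashflows (t years, CF_t, discount factor 1/(1+y/m)^(m*t), PV):
  t = 1.0000: CF_t = 5.800000, DF = 0.938086, PV = 5.440901
  t = 2.0000: CF_t = 5.800000, DF = 0.880006, PV = 5.104034
  t = 3.0000: CF_t = 105.800000, DF = 0.825521, PV = 87.340174
Price P = sum_t PV_t = 97.885109
First compute Macaulay numerator sum_t t * PV_t:
  t * PV_t at t = 1.0000: 5.440901
  t * PV_t at t = 2.0000: 10.208069
  t * PV_t at t = 3.0000: 262.020523
Macaulay duration D = 277.669492 / 97.885109 = 2.836688
Modified duration = D / (1 + y/m) = 2.836688 / (1 + 0.066000) = 2.661058

Answer: Modified duration = 2.6611


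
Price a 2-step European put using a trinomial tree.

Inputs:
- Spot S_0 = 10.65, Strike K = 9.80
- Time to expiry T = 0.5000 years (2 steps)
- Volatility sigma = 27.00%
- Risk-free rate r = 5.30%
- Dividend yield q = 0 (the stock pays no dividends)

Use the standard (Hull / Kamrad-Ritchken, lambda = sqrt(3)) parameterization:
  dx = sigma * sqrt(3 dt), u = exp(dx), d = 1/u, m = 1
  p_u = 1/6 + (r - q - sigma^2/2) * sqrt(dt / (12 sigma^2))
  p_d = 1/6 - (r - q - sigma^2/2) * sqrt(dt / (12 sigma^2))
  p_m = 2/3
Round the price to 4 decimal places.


Answer: Price = V(0,0) = 0.3567

Derivation:
dt = T/N = 0.250000; dx = sigma*sqrt(3*dt) = 0.233827
u = exp(dx) = 1.263426; d = 1/u = 0.791499
p_u = 0.175514, p_m = 0.666667, p_d = 0.157819
Discount per step: exp(-r*dt) = 0.986837
Stock lattice S(k, j) with j the centered position index:
  k=0: S(0,+0) = 10.6500
  k=1: S(1,-1) = 8.4295; S(1,+0) = 10.6500; S(1,+1) = 13.4555
  k=2: S(2,-2) = 6.6719; S(2,-1) = 8.4295; S(2,+0) = 10.6500; S(2,+1) = 13.4555; S(2,+2) = 17.0000
Terminal payoffs V(N, j) = max(K - S_T, 0):
  V(2,-2) = 3.128090; V(2,-1) = 1.370537; V(2,+0) = 0.000000; V(2,+1) = 0.000000; V(2,+2) = 0.000000
Backward induction: V(k, j) = exp(-r*dt) * [p_u * V(k+1, j+1) + p_m * V(k+1, j) + p_d * V(k+1, j-1)]
  V(1,-1) = exp(-r*dt) * [p_u*0.000000 + p_m*1.370537 + p_d*3.128090] = 1.388840
  V(1,+0) = exp(-r*dt) * [p_u*0.000000 + p_m*0.000000 + p_d*1.370537] = 0.213450
  V(1,+1) = exp(-r*dt) * [p_u*0.000000 + p_m*0.000000 + p_d*0.000000] = 0.000000
  V(0,+0) = exp(-r*dt) * [p_u*0.000000 + p_m*0.213450 + p_d*1.388840] = 0.356728


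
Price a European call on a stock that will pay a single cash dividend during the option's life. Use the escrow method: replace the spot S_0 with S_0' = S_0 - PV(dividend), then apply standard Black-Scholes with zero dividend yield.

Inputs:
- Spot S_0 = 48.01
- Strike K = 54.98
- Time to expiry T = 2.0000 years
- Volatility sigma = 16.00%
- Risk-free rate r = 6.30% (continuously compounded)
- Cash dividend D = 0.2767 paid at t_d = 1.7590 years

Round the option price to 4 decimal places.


Answer: Price = 3.9890

Derivation:
PV(D) = D * exp(-r * t_d) = 0.2767 * 0.89510254 = 0.24767487
S_0' = S_0 - PV(D) = 48.0100 - 0.24767487 = 47.76232513
d1 = (ln(S_0'/K) + (r + sigma^2/2)*T) / (sigma*sqrt(T)) = 0.04802876
d2 = d1 - sigma*sqrt(T) = -0.17824541
exp(-rT) = 0.88161485
N(d1) = 0.51915334; N(d2) = 0.42926513
C = S_0' * N(d1) - K * exp(-rT) * N(d2) = 47.76232513 * 0.51915334 - 54.9800 * 0.88161485 * 0.42926513 = 3.9890


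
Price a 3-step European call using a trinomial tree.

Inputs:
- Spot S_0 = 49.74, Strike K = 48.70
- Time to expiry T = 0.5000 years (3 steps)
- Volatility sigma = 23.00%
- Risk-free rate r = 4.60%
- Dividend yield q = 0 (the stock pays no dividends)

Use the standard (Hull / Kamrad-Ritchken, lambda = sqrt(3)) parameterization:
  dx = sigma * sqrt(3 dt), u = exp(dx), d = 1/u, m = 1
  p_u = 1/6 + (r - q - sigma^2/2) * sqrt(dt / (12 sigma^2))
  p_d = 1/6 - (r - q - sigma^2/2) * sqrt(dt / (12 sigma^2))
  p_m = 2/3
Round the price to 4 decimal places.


dt = T/N = 0.166667; dx = sigma*sqrt(3*dt) = 0.162635
u = exp(dx) = 1.176607; d = 1/u = 0.849902
p_u = 0.176684, p_m = 0.666667, p_d = 0.156649
Discount per step: exp(-r*dt) = 0.992363
Stock lattice S(k, j) with j the centered position index:
  k=0: S(0,+0) = 49.7400
  k=1: S(1,-1) = 42.2741; S(1,+0) = 49.7400; S(1,+1) = 58.5244
  k=2: S(2,-2) = 35.9288; S(2,-1) = 42.2741; S(2,+0) = 49.7400; S(2,+1) = 58.5244; S(2,+2) = 68.8602
  k=3: S(3,-3) = 30.5360; S(3,-2) = 35.9288; S(3,-1) = 42.2741; S(3,+0) = 49.7400; S(3,+1) = 58.5244; S(3,+2) = 68.8602; S(3,+3) = 81.0214
Terminal payoffs V(N, j) = max(S_T - K, 0):
  V(3,-3) = 0.000000; V(3,-2) = 0.000000; V(3,-1) = 0.000000; V(3,+0) = 1.040000; V(3,+1) = 9.824414; V(3,+2) = 20.160213; V(3,+3) = 32.321384
Backward induction: V(k, j) = exp(-r*dt) * [p_u * V(k+1, j+1) + p_m * V(k+1, j) + p_d * V(k+1, j-1)]
  V(2,-2) = exp(-r*dt) * [p_u*0.000000 + p_m*0.000000 + p_d*0.000000] = 0.000000
  V(2,-1) = exp(-r*dt) * [p_u*1.040000 + p_m*0.000000 + p_d*0.000000] = 0.182348
  V(2,+0) = exp(-r*dt) * [p_u*9.824414 + p_m*1.040000 + p_d*0.000000] = 2.410598
  V(2,+1) = exp(-r*dt) * [p_u*20.160213 + p_m*9.824414 + p_d*1.040000] = 10.196042
  V(2,+2) = exp(-r*dt) * [p_u*32.321384 + p_m*20.160213 + p_d*9.824414] = 20.531787
  V(1,-1) = exp(-r*dt) * [p_u*2.410598 + p_m*0.182348 + p_d*0.000000] = 0.543298
  V(1,+0) = exp(-r*dt) * [p_u*10.196042 + p_m*2.410598 + p_d*0.182348] = 3.410857
  V(1,+1) = exp(-r*dt) * [p_u*20.531787 + p_m*10.196042 + p_d*2.410598] = 10.720115
  V(0,+0) = exp(-r*dt) * [p_u*10.720115 + p_m*3.410857 + p_d*0.543298] = 4.220603

Answer: Price = V(0,0) = 4.2206


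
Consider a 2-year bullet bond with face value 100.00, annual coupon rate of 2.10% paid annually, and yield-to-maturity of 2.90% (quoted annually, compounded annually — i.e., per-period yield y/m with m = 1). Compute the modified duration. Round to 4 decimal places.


Coupon per period c = face * coupon_rate / m = 2.100000
Periods per year m = 1; per-period yield y/m = 0.029000
Number of cashflows N = 2
Cashflows (t years, CF_t, discount factor 1/(1+y/m)^(m*t), PV):
  t = 1.0000: CF_t = 2.100000, DF = 0.971817, PV = 2.040816
  t = 2.0000: CF_t = 102.100000, DF = 0.944429, PV = 96.426187
Price P = sum_t PV_t = 98.467003
First compute Macaulay numerator sum_t t * PV_t:
  t * PV_t at t = 1.0000: 2.040816
  t * PV_t at t = 2.0000: 192.852373
Macaulay duration D = 194.893190 / 98.467003 = 1.979274
Modified duration = D / (1 + y/m) = 1.979274 / (1 + 0.029000) = 1.923493

Answer: Modified duration = 1.9235


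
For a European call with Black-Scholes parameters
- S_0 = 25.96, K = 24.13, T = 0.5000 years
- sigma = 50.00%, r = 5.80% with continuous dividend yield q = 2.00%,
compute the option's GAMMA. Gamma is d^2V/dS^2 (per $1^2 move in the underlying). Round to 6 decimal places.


Answer: Gamma = 0.039110

Derivation:
d1 = 0.4372776964; d2 = 0.0837243058
phi(d1) = 0.3625675689; exp(-qT) = 0.9900498337; exp(-rT) = 0.9714164645
Gamma = exp(-qT) * phi(d1) / (S * sigma * sqrt(T)) = 0.9900498337 * 0.3625675689 / (25.9600 * 0.5000 * 0.7071067812) = 0.039110


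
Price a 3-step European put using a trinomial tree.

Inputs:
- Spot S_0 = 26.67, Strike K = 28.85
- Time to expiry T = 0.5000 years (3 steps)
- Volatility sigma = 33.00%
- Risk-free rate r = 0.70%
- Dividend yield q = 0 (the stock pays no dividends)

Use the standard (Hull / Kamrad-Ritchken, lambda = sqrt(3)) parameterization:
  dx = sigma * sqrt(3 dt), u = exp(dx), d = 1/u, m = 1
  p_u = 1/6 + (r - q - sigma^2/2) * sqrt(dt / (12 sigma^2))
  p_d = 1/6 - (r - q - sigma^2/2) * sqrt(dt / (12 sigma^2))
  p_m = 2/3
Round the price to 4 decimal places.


Answer: Price = V(0,0) = 3.7962

Derivation:
dt = T/N = 0.166667; dx = sigma*sqrt(3*dt) = 0.233345
u = exp(dx) = 1.262817; d = 1/u = 0.791880
p_u = 0.149721, p_m = 0.666667, p_d = 0.183612
Discount per step: exp(-r*dt) = 0.998834
Stock lattice S(k, j) with j the centered position index:
  k=0: S(0,+0) = 26.6700
  k=1: S(1,-1) = 21.1194; S(1,+0) = 26.6700; S(1,+1) = 33.6793
  k=2: S(2,-2) = 16.7241; S(2,-1) = 21.1194; S(2,+0) = 26.6700; S(2,+1) = 33.6793; S(2,+2) = 42.5309
  k=3: S(3,-3) = 13.2435; S(3,-2) = 16.7241; S(3,-1) = 21.1194; S(3,+0) = 26.6700; S(3,+1) = 33.6793; S(3,+2) = 42.5309; S(3,+3) = 53.7087
Terminal payoffs V(N, j) = max(K - S_T, 0):
  V(3,-3) = 15.606543; V(3,-2) = 12.125932; V(3,-1) = 7.730557; V(3,+0) = 2.180000; V(3,+1) = 0.000000; V(3,+2) = 0.000000; V(3,+3) = 0.000000
Backward induction: V(k, j) = exp(-r*dt) * [p_u * V(k+1, j+1) + p_m * V(k+1, j) + p_d * V(k+1, j-1)]
  V(2,-2) = exp(-r*dt) * [p_u*7.730557 + p_m*12.125932 + p_d*15.606543] = 12.092818
  V(2,-1) = exp(-r*dt) * [p_u*2.180000 + p_m*7.730557 + p_d*12.125932] = 7.697580
  V(2,+0) = exp(-r*dt) * [p_u*0.000000 + p_m*2.180000 + p_d*7.730557] = 2.869408
  V(2,+1) = exp(-r*dt) * [p_u*0.000000 + p_m*0.000000 + p_d*2.180000] = 0.399808
  V(2,+2) = exp(-r*dt) * [p_u*0.000000 + p_m*0.000000 + p_d*0.000000] = 0.000000
  V(1,-1) = exp(-r*dt) * [p_u*2.869408 + p_m*7.697580 + p_d*12.092818] = 7.772647
  V(1,+0) = exp(-r*dt) * [p_u*0.399808 + p_m*2.869408 + p_d*7.697580] = 3.382220
  V(1,+1) = exp(-r*dt) * [p_u*0.000000 + p_m*0.399808 + p_d*2.869408] = 0.792472
  V(0,+0) = exp(-r*dt) * [p_u*0.792472 + p_m*3.382220 + p_d*7.772647] = 3.796185


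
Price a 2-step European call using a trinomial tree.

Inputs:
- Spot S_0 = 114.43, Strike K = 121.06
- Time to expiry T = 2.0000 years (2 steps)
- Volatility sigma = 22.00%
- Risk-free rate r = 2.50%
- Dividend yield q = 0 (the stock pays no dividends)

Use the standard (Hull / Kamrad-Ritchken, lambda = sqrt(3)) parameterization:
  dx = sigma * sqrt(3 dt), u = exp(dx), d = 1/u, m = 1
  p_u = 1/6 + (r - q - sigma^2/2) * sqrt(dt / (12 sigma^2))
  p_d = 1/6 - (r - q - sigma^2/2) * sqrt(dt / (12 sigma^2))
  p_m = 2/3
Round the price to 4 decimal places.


dt = T/N = 1.000000; dx = sigma*sqrt(3*dt) = 0.381051
u = exp(dx) = 1.463823; d = 1/u = 0.683143
p_u = 0.167716, p_m = 0.666667, p_d = 0.165617
Discount per step: exp(-r*dt) = 0.975310
Stock lattice S(k, j) with j the centered position index:
  k=0: S(0,+0) = 114.4300
  k=1: S(1,-1) = 78.1720; S(1,+0) = 114.4300; S(1,+1) = 167.5052
  k=2: S(2,-2) = 53.4027; S(2,-1) = 78.1720; S(2,+0) = 114.4300; S(2,+1) = 167.5052; S(2,+2) = 245.1979
Terminal payoffs V(N, j) = max(S_T - K, 0):
  V(2,-2) = 0.000000; V(2,-1) = 0.000000; V(2,+0) = 0.000000; V(2,+1) = 46.445211; V(2,+2) = 124.137900
Backward induction: V(k, j) = exp(-r*dt) * [p_u * V(k+1, j+1) + p_m * V(k+1, j) + p_d * V(k+1, j-1)]
  V(1,-1) = exp(-r*dt) * [p_u*0.000000 + p_m*0.000000 + p_d*0.000000] = 0.000000
  V(1,+0) = exp(-r*dt) * [p_u*46.445211 + p_m*0.000000 + p_d*0.000000] = 7.597297
  V(1,+1) = exp(-r*dt) * [p_u*124.137900 + p_m*46.445211 + p_d*0.000000] = 50.504897
  V(0,+0) = exp(-r*dt) * [p_u*50.504897 + p_m*7.597297 + p_d*0.000000] = 13.201174

Answer: Price = V(0,0) = 13.2012


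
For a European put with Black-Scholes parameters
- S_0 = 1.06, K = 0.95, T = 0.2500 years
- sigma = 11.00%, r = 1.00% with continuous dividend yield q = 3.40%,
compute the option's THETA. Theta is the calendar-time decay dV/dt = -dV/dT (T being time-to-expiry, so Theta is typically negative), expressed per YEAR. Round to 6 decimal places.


Answer: Theta = -0.008137

Derivation:
d1 = 1.9104491366; d2 = 1.8554491366
phi(d1) = 0.0643224551; exp(-qT) = 0.9915360229; exp(-rT) = 0.9975031224
Theta = -S*exp(-qT)*phi(d1)*sigma/(2*sqrt(T)) + r*K*exp(-rT)*N(-d2) - q*S*exp(-qT)*N(-d1)
N(-d1) = 0.0280377047; N(-d2) = 0.0317660581; sqrt(T) = 0.5000000000
Term 1 = -1.0600 * 0.9915360229 * 0.0643224551 * 0.1100 / (2 * 0.5000000000) = -0.0074365185
Term 2 = 0.0100 * 0.9500 * 0.9975031224 * 0.0317660581 = 0.0003010241
Term 3 = -0.0340 * 1.0600 * 0.9915360229 * 0.0280377047 = -0.0010019262
Theta = -0.0074365185 + (0.0003010241) + (-0.0010019262) = -0.008137


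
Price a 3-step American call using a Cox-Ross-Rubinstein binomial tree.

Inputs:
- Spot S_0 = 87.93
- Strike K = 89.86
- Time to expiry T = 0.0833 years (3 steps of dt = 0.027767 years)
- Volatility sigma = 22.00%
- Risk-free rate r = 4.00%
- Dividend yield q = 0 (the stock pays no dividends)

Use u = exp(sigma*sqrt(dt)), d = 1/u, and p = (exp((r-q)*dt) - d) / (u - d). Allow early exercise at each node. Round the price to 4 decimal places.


Answer: Price = V(0,0) = 1.5824

Derivation:
dt = T/N = 0.027767
u = exp(sigma*sqrt(dt)) = 1.037340; d = 1/u = 0.964004
p = (exp((r-q)*dt) - d) / (u - d) = 0.505990
Discount per step: exp(-r*dt) = 0.998890
Stock lattice S(k, i) with i counting down-moves:
  k=0: S(0,0) = 87.9300
  k=1: S(1,0) = 91.2133; S(1,1) = 84.7649
  k=2: S(2,0) = 94.6191; S(2,1) = 87.9300; S(2,2) = 81.7138
  k=3: S(3,0) = 98.1522; S(3,1) = 91.2133; S(3,2) = 84.7649; S(3,3) = 78.7724
Terminal payoffs V(N, i) = max(S_T - K, 0):
  V(3,0) = 8.292171; V(3,1) = 1.353269; V(3,2) = 0.000000; V(3,3) = 0.000000
Backward induction: V(k, i) = exp(-r*dt) * [p * V(k+1, i) + (1-p) * V(k+1, i+1)]; then take max(V_cont, immediate exercise) for American.
  V(2,0) = exp(-r*dt) * [p*8.292171 + (1-p)*1.353269] = 4.858882; exercise = 4.759133; V(2,0) = max -> 4.858882
  V(2,1) = exp(-r*dt) * [p*1.353269 + (1-p)*0.000000] = 0.683980; exercise = 0.000000; V(2,1) = max -> 0.683980
  V(2,2) = exp(-r*dt) * [p*0.000000 + (1-p)*0.000000] = 0.000000; exercise = 0.000000; V(2,2) = max -> 0.000000
  V(1,0) = exp(-r*dt) * [p*4.858882 + (1-p)*0.683980] = 2.793333; exercise = 1.353269; V(1,0) = max -> 2.793333
  V(1,1) = exp(-r*dt) * [p*0.683980 + (1-p)*0.000000] = 0.345703; exercise = 0.000000; V(1,1) = max -> 0.345703
  V(0,0) = exp(-r*dt) * [p*2.793333 + (1-p)*0.345703] = 1.582420; exercise = 0.000000; V(0,0) = max -> 1.582420


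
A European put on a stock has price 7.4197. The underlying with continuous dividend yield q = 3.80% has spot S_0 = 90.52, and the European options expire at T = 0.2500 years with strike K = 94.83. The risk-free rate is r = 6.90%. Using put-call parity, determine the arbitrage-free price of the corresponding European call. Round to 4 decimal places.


Answer: Call price = 3.8756

Derivation:
Put-call parity: C - P = S_0 * exp(-qT) - K * exp(-rT).
S_0 * exp(-qT) = 90.5200 * 0.99054498 = 89.66413181
K * exp(-rT) = 94.8300 * 0.98289793 = 93.20821065
C = P + S*exp(-qT) - K*exp(-rT)
C = 7.4197 + 89.66413181 - 93.20821065 = 3.8756


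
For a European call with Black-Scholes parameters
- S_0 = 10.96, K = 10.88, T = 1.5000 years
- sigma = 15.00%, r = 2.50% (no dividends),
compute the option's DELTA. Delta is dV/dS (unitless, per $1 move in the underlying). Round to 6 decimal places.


Answer: Delta = 0.631511

Derivation:
d1 = 0.3358579218; d2 = 0.1521461911
phi(d1) = 0.3770645805; exp(-qT) = 1.0000000000; exp(-rT) = 0.9631944177
N(d1) = 0.6315109954
Delta = exp(-qT) * N(d1) = 1.0000000000 * 0.6315109954 = 0.631511


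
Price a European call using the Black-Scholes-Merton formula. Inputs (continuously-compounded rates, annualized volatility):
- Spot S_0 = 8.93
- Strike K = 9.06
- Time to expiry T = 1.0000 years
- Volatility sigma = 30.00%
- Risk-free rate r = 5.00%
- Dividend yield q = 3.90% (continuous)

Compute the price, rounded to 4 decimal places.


Answer: Price = 1.0110

Derivation:
d1 = (ln(S/K) + (r - q + 0.5*sigma^2) * T) / (sigma * sqrt(T)) = 0.13849092
d2 = d1 - sigma * sqrt(T) = -0.16150908
exp(-rT) = 0.95122942; exp(-qT) = 0.96175071
C = S_0 * exp(-qT) * N(d1) - K * exp(-rT) * N(d2)
N(d1) = 0.55507378; N(d2) = 0.43584623
C = 8.9300 * 0.96175071 * 0.55507378 - 9.0600 * 0.95122942 * 0.43584623 = 1.0110
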